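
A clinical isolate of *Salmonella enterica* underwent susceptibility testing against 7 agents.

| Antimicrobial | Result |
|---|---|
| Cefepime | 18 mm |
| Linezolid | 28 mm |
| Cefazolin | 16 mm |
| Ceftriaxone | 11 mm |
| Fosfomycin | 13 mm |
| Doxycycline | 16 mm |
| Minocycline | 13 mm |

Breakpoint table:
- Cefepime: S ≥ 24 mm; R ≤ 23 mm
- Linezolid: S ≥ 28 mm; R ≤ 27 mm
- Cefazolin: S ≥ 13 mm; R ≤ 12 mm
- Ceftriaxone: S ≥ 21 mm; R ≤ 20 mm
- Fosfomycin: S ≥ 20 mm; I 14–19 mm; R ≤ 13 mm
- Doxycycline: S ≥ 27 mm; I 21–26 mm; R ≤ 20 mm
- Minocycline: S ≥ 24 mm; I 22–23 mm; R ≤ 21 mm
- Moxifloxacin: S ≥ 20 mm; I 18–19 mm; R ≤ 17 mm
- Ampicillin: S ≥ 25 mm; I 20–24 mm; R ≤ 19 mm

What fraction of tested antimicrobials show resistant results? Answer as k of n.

Cefepime 18 mm: ≤ 23 mm ⇒ R
Linezolid 28 mm: ≥ 28 mm → Susceptible
Cefazolin: 16 mm is ≥ 13 mm → susceptible
Ceftriaxone 11 mm: ≤ 20 mm → Resistant
Fosfomycin: 13 mm is ≤ 13 mm — Resistant
Doxycycline: 16 mm is ≤ 20 mm ⇒ resistant
Minocycline (13 mm) ≤ 21 mm → R
Resistant: 5/7

5 of 7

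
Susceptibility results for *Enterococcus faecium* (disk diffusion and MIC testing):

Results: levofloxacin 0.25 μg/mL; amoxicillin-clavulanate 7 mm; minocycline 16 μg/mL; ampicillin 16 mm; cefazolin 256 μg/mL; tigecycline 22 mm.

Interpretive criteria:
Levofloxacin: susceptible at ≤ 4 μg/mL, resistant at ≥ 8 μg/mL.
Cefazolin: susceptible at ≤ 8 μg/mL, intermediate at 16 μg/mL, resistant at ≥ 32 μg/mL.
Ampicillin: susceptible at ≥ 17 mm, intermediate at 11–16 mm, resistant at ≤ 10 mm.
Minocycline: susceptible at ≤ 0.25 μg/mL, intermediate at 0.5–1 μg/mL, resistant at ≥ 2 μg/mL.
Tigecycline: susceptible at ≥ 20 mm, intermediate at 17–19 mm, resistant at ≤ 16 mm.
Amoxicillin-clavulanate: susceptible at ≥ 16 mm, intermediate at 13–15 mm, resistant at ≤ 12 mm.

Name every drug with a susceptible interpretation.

levofloxacin, tigecycline

Levofloxacin: 0.25 μg/mL is ≤ 4 μg/mL → S
Amoxicillin-clavulanate: 7 mm is ≤ 12 mm — R
Minocycline: 16 μg/mL is ≥ 2 μg/mL — resistant
Ampicillin (16 mm) in 11–16 mm → Intermediate
Cefazolin: 256 μg/mL is ≥ 32 μg/mL — R
Tigecycline 22 mm: ≥ 20 mm → susceptible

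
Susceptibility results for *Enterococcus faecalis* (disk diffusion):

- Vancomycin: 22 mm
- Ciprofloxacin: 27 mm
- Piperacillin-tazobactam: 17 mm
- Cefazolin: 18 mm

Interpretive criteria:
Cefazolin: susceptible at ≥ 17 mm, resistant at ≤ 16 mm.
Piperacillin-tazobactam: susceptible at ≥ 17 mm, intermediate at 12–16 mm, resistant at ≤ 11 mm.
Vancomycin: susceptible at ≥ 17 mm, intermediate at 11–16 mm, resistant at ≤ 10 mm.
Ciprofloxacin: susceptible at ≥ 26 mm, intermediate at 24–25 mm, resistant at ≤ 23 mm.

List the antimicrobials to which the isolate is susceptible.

vancomycin, ciprofloxacin, piperacillin-tazobactam, cefazolin

Vancomycin: 22 mm is ≥ 17 mm ⇒ Susceptible
Ciprofloxacin: 27 mm is ≥ 26 mm — S
Piperacillin-tazobactam 17 mm: ≥ 17 mm → S
Cefazolin (18 mm) ≥ 17 mm ⇒ S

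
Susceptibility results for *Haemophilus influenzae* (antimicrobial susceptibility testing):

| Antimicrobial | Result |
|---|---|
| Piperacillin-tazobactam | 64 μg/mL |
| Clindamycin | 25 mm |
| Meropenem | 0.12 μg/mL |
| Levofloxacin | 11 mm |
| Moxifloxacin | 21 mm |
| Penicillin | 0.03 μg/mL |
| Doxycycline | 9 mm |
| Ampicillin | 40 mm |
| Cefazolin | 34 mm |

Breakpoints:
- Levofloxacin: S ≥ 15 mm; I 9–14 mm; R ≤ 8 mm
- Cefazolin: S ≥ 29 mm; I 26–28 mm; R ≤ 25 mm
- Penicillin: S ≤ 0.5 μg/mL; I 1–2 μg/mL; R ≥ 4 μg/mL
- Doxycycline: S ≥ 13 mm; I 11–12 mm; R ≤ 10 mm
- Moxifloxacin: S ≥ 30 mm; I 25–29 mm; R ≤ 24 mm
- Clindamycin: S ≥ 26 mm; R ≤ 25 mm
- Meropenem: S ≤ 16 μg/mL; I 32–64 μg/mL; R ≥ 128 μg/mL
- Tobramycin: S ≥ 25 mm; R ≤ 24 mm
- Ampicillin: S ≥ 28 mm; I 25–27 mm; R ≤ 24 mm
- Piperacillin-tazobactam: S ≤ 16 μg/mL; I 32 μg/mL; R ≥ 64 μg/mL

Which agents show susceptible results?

Piperacillin-tazobactam: 64 μg/mL is ≥ 64 μg/mL — Resistant
Clindamycin 25 mm: ≤ 25 mm — R
Meropenem: 0.12 μg/mL is ≤ 16 μg/mL — S
Levofloxacin: 11 mm is in 9–14 mm ⇒ Intermediate
Moxifloxacin: 21 mm is ≤ 24 mm — R
Penicillin (0.03 μg/mL) ≤ 0.5 μg/mL ⇒ S
Doxycycline (9 mm) ≤ 10 mm ⇒ resistant
Ampicillin (40 mm) ≥ 28 mm → susceptible
Cefazolin (34 mm) ≥ 29 mm → susceptible

meropenem, penicillin, ampicillin, cefazolin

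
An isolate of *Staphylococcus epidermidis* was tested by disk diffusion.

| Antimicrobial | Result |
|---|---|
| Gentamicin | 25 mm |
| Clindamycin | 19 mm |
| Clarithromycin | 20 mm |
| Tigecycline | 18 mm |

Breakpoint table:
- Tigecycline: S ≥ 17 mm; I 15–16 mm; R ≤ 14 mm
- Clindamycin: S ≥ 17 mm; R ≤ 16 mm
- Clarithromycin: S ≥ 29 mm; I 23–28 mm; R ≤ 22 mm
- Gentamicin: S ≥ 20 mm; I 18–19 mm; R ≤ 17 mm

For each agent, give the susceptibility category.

S, S, R, S

Gentamicin (25 mm) ≥ 20 mm ⇒ Susceptible
Clindamycin (19 mm) ≥ 17 mm — Susceptible
Clarithromycin 20 mm: ≤ 22 mm — R
Tigecycline (18 mm) ≥ 17 mm → S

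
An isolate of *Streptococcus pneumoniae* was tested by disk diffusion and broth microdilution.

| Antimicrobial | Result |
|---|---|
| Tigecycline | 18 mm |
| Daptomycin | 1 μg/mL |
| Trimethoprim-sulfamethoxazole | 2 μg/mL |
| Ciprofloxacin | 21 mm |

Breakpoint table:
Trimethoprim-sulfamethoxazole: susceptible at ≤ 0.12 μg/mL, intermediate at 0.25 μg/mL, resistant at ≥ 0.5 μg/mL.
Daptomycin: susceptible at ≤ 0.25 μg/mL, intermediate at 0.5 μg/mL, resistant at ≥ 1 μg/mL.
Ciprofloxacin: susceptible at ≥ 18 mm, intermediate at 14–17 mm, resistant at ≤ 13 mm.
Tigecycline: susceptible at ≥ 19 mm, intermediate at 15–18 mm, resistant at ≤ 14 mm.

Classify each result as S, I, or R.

I, R, R, S

Tigecycline 18 mm: in 15–18 mm — intermediate
Daptomycin: 1 μg/mL is ≥ 1 μg/mL → resistant
Trimethoprim-sulfamethoxazole 2 μg/mL: ≥ 0.5 μg/mL → R
Ciprofloxacin (21 mm) ≥ 18 mm — S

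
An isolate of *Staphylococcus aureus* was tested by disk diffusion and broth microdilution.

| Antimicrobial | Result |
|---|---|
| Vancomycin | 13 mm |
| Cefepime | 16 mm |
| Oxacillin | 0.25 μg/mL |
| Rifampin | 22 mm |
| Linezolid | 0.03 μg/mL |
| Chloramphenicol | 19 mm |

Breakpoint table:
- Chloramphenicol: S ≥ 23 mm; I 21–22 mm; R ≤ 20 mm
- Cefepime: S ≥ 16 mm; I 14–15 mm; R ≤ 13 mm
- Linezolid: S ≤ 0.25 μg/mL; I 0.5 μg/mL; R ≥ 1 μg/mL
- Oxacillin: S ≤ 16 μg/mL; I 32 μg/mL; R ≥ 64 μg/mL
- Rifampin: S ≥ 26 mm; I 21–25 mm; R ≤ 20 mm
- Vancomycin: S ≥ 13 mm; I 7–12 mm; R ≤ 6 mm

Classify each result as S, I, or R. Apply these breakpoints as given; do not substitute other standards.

S, S, S, I, S, R

Vancomycin 13 mm: ≥ 13 mm ⇒ S
Cefepime: 16 mm is ≥ 16 mm — susceptible
Oxacillin: 0.25 μg/mL is ≤ 16 μg/mL → susceptible
Rifampin (22 mm) in 21–25 mm → I
Linezolid: 0.03 μg/mL is ≤ 0.25 μg/mL ⇒ S
Chloramphenicol: 19 mm is ≤ 20 mm ⇒ resistant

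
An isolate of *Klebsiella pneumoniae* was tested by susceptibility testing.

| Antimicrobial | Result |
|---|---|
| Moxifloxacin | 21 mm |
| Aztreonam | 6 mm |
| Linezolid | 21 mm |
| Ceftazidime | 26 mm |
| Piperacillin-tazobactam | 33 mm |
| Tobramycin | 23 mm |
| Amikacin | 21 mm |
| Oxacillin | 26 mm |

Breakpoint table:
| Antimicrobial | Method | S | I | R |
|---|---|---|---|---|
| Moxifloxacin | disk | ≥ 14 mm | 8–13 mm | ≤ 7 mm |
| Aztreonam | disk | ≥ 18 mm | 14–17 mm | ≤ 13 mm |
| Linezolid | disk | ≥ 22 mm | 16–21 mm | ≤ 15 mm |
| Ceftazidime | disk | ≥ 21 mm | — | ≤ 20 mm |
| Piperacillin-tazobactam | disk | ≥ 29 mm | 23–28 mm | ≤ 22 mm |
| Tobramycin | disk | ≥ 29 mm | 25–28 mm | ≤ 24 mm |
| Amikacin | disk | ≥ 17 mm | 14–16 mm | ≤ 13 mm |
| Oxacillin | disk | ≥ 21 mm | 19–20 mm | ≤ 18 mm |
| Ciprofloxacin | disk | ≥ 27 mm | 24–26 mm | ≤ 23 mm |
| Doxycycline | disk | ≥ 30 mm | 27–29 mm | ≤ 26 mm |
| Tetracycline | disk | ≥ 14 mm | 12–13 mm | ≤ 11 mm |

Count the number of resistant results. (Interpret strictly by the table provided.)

2

Moxifloxacin (21 mm) ≥ 14 mm ⇒ Susceptible
Aztreonam (6 mm) ≤ 13 mm — Resistant
Linezolid 21 mm: in 16–21 mm → intermediate
Ceftazidime: 26 mm is ≥ 21 mm → Susceptible
Piperacillin-tazobactam (33 mm) ≥ 29 mm — susceptible
Tobramycin (23 mm) ≤ 24 mm → R
Amikacin (21 mm) ≥ 17 mm — susceptible
Oxacillin (26 mm) ≥ 21 mm — Susceptible
Resistant: 2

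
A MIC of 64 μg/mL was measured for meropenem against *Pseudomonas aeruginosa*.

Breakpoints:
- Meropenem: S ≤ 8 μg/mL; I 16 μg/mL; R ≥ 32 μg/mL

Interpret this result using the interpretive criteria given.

R

Meropenem 64 μg/mL: ≥ 32 μg/mL → R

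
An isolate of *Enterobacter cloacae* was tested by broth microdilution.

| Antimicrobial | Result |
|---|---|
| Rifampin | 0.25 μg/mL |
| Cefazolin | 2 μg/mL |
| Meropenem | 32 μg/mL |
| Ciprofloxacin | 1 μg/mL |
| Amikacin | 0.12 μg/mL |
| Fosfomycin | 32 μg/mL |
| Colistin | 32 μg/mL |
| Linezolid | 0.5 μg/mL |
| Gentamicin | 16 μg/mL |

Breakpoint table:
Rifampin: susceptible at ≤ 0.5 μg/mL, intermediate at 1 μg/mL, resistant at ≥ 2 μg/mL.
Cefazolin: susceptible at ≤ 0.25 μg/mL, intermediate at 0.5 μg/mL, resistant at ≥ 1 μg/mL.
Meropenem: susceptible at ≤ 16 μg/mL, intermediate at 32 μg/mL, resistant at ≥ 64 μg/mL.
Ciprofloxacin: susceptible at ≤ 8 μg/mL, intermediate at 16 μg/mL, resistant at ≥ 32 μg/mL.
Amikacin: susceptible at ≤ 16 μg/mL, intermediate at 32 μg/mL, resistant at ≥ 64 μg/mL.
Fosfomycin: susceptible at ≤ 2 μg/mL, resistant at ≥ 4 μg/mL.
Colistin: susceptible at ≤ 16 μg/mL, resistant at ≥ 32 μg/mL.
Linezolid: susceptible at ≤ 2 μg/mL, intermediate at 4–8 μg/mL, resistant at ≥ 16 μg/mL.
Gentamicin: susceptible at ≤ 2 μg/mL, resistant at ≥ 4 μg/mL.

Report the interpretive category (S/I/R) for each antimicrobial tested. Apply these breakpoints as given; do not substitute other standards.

Rifampin 0.25 μg/mL: ≤ 0.5 μg/mL ⇒ S
Cefazolin 2 μg/mL: ≥ 1 μg/mL → R
Meropenem (32 μg/mL) = 32 μg/mL → I
Ciprofloxacin 1 μg/mL: ≤ 8 μg/mL ⇒ Susceptible
Amikacin: 0.12 μg/mL is ≤ 16 μg/mL → S
Fosfomycin (32 μg/mL) ≥ 4 μg/mL ⇒ R
Colistin (32 μg/mL) ≥ 32 μg/mL → resistant
Linezolid 0.5 μg/mL: ≤ 2 μg/mL ⇒ susceptible
Gentamicin 16 μg/mL: ≥ 4 μg/mL ⇒ resistant

S, R, I, S, S, R, R, S, R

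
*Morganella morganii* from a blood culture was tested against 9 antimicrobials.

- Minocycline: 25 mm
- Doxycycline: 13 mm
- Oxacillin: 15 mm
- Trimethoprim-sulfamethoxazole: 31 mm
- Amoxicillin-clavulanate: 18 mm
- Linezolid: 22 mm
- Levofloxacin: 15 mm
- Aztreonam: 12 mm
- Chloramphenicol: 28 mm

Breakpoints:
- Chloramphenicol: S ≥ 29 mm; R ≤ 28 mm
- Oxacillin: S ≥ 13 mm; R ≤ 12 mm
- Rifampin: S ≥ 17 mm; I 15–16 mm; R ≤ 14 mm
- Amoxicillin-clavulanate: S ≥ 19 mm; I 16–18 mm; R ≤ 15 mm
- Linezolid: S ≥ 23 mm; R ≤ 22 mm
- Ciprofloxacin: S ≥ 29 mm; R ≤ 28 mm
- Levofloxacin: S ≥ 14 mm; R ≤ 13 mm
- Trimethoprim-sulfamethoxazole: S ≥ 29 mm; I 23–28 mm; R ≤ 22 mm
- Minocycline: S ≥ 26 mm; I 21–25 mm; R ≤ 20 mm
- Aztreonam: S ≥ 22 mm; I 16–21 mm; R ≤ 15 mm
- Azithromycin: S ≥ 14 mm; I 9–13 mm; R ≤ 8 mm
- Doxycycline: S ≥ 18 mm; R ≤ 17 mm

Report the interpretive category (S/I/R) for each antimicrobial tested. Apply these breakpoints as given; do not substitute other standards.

Minocycline 25 mm: in 21–25 mm ⇒ I
Doxycycline: 13 mm is ≤ 17 mm ⇒ resistant
Oxacillin: 15 mm is ≥ 13 mm ⇒ susceptible
Trimethoprim-sulfamethoxazole (31 mm) ≥ 29 mm — S
Amoxicillin-clavulanate: 18 mm is in 16–18 mm ⇒ intermediate
Linezolid (22 mm) ≤ 22 mm ⇒ Resistant
Levofloxacin: 15 mm is ≥ 14 mm ⇒ susceptible
Aztreonam: 12 mm is ≤ 15 mm → R
Chloramphenicol: 28 mm is ≤ 28 mm — resistant

I, R, S, S, I, R, S, R, R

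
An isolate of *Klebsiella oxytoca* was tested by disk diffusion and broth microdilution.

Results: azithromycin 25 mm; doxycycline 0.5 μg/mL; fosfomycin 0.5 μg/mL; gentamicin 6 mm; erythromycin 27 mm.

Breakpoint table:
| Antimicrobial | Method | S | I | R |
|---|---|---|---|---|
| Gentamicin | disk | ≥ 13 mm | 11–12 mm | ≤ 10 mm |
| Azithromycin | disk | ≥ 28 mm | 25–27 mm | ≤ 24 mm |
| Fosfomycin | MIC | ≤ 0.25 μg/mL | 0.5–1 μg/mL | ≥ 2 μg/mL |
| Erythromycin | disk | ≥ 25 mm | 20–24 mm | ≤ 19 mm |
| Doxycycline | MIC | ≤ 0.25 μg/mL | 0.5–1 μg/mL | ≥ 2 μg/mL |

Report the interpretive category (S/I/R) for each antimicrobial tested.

I, I, I, R, S

Azithromycin (25 mm) in 25–27 mm — I
Doxycycline: 0.5 μg/mL is in 0.5–1 μg/mL ⇒ I
Fosfomycin: 0.5 μg/mL is in 0.5–1 μg/mL → Intermediate
Gentamicin 6 mm: ≤ 10 mm ⇒ resistant
Erythromycin 27 mm: ≥ 25 mm ⇒ S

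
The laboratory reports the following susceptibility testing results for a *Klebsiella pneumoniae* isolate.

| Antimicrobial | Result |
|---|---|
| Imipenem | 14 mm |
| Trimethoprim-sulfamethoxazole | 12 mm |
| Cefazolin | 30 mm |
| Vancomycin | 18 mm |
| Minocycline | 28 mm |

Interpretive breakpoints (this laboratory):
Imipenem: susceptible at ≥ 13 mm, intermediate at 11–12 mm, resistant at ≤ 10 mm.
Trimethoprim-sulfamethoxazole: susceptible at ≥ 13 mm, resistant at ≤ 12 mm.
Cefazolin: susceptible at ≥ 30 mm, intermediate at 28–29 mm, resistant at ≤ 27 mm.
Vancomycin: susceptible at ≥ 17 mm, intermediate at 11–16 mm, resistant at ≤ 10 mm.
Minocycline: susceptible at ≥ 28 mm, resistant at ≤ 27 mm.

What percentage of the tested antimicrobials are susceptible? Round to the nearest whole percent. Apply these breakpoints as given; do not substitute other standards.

Imipenem (14 mm) ≥ 13 mm — Susceptible
Trimethoprim-sulfamethoxazole: 12 mm is ≤ 12 mm → Resistant
Cefazolin (30 mm) ≥ 30 mm → susceptible
Vancomycin 18 mm: ≥ 17 mm ⇒ S
Minocycline (28 mm) ≥ 28 mm ⇒ S
Susceptible: 4/5

80%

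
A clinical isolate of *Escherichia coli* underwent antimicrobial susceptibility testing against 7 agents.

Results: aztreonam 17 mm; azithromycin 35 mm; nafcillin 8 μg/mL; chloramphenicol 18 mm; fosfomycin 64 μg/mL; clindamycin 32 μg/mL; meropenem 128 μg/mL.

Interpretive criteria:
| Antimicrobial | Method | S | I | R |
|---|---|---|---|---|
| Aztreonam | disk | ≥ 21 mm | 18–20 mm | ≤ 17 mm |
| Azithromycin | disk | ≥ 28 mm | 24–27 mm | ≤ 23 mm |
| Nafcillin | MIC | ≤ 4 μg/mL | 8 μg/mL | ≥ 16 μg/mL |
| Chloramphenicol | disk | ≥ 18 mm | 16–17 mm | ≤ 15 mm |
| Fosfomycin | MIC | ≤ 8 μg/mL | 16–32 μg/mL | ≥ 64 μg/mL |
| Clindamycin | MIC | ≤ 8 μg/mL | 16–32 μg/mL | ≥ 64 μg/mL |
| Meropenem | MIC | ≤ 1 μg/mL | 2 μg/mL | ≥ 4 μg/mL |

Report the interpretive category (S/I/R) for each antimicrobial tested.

Aztreonam: 17 mm is ≤ 17 mm → Resistant
Azithromycin (35 mm) ≥ 28 mm — Susceptible
Nafcillin: 8 μg/mL is = 8 μg/mL — intermediate
Chloramphenicol 18 mm: ≥ 18 mm — susceptible
Fosfomycin: 64 μg/mL is ≥ 64 μg/mL ⇒ resistant
Clindamycin (32 μg/mL) in 16–32 μg/mL ⇒ intermediate
Meropenem 128 μg/mL: ≥ 4 μg/mL ⇒ Resistant

R, S, I, S, R, I, R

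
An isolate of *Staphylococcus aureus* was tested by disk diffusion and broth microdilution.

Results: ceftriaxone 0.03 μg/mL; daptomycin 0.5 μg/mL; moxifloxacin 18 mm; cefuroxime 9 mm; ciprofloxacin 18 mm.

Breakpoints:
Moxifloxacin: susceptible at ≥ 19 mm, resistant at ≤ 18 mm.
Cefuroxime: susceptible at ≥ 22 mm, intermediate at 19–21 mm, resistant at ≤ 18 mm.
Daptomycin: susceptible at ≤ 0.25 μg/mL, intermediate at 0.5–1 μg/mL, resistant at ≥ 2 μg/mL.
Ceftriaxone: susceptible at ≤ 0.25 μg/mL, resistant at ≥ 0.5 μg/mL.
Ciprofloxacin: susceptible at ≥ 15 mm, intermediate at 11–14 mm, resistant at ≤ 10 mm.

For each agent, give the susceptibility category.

S, I, R, R, S

Ceftriaxone 0.03 μg/mL: ≤ 0.25 μg/mL — susceptible
Daptomycin (0.5 μg/mL) in 0.5–1 μg/mL → Intermediate
Moxifloxacin 18 mm: ≤ 18 mm ⇒ R
Cefuroxime 9 mm: ≤ 18 mm ⇒ Resistant
Ciprofloxacin: 18 mm is ≥ 15 mm → Susceptible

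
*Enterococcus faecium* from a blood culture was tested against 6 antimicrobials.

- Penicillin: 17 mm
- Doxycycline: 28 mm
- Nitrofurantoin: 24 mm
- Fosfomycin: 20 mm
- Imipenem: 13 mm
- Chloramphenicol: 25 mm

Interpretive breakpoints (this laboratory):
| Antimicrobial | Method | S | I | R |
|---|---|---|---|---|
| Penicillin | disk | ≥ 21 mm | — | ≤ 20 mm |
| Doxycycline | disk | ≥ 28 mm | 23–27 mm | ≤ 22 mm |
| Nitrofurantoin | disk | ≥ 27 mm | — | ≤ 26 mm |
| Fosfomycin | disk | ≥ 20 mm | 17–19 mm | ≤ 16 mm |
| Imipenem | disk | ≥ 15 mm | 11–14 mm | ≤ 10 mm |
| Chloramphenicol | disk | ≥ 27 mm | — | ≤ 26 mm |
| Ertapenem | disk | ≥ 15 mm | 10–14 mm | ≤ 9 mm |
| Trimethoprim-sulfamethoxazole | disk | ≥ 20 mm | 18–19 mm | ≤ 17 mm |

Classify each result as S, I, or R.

Penicillin: 17 mm is ≤ 20 mm → R
Doxycycline (28 mm) ≥ 28 mm → susceptible
Nitrofurantoin (24 mm) ≤ 26 mm ⇒ Resistant
Fosfomycin 20 mm: ≥ 20 mm — susceptible
Imipenem: 13 mm is in 11–14 mm ⇒ Intermediate
Chloramphenicol 25 mm: ≤ 26 mm → R

R, S, R, S, I, R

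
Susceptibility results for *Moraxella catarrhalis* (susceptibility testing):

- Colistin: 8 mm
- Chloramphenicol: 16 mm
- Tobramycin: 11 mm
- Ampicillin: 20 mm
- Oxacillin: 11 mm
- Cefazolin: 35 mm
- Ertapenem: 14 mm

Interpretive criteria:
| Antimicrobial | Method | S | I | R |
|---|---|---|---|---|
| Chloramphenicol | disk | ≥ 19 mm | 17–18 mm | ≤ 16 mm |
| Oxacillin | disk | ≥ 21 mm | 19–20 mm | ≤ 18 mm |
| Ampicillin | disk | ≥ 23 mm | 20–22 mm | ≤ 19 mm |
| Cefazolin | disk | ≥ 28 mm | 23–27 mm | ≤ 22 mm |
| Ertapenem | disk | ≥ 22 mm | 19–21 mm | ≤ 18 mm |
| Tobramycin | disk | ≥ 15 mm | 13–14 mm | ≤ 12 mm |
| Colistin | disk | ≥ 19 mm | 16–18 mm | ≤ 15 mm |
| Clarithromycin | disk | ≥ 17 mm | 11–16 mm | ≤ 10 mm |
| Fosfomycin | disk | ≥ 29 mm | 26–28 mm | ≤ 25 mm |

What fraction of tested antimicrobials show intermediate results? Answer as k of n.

Colistin: 8 mm is ≤ 15 mm — resistant
Chloramphenicol: 16 mm is ≤ 16 mm → R
Tobramycin 11 mm: ≤ 12 mm → Resistant
Ampicillin: 20 mm is in 20–22 mm ⇒ Intermediate
Oxacillin: 11 mm is ≤ 18 mm → Resistant
Cefazolin (35 mm) ≥ 28 mm → Susceptible
Ertapenem: 14 mm is ≤ 18 mm → resistant
Intermediate: 1/7

1 of 7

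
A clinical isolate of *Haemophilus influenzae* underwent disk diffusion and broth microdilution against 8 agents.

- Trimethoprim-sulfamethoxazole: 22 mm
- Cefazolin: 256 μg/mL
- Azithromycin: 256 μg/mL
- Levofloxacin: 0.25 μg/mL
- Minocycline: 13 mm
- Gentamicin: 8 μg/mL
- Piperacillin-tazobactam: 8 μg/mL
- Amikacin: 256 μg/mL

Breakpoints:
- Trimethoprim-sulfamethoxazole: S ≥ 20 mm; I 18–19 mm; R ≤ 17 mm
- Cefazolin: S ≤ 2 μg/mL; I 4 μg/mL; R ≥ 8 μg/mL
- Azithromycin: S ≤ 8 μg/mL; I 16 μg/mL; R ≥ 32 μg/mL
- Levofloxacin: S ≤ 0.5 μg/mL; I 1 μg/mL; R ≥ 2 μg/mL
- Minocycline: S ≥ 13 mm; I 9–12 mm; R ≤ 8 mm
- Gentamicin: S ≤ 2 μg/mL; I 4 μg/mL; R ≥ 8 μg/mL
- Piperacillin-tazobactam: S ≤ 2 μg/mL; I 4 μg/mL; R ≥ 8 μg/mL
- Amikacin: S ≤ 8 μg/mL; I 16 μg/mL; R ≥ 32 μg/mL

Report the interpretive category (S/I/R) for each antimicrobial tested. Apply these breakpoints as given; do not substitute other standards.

Trimethoprim-sulfamethoxazole: 22 mm is ≥ 20 mm — Susceptible
Cefazolin: 256 μg/mL is ≥ 8 μg/mL — R
Azithromycin: 256 μg/mL is ≥ 32 μg/mL — Resistant
Levofloxacin: 0.25 μg/mL is ≤ 0.5 μg/mL — Susceptible
Minocycline (13 mm) ≥ 13 mm ⇒ susceptible
Gentamicin 8 μg/mL: ≥ 8 μg/mL — Resistant
Piperacillin-tazobactam (8 μg/mL) ≥ 8 μg/mL ⇒ R
Amikacin (256 μg/mL) ≥ 32 μg/mL → R

S, R, R, S, S, R, R, R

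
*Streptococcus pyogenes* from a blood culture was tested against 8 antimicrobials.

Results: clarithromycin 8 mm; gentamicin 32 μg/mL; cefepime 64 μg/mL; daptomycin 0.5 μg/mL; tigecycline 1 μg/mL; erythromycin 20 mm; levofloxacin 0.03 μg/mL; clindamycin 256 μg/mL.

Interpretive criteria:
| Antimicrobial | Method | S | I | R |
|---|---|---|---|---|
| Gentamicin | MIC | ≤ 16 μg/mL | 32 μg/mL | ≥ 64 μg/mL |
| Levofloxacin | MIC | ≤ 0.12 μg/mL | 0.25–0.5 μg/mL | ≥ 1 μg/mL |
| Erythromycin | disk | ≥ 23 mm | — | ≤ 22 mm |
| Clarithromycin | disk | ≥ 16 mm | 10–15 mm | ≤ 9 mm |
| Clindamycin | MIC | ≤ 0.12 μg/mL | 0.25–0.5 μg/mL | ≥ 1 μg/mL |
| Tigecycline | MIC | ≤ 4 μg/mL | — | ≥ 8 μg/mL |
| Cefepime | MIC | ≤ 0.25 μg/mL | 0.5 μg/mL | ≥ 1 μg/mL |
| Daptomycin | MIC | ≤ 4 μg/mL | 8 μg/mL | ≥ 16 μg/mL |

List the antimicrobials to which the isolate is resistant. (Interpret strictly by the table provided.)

Clarithromycin 8 mm: ≤ 9 mm — R
Gentamicin 32 μg/mL: = 32 μg/mL — Intermediate
Cefepime: 64 μg/mL is ≥ 1 μg/mL ⇒ resistant
Daptomycin 0.5 μg/mL: ≤ 4 μg/mL ⇒ Susceptible
Tigecycline (1 μg/mL) ≤ 4 μg/mL ⇒ susceptible
Erythromycin: 20 mm is ≤ 22 mm ⇒ resistant
Levofloxacin: 0.03 μg/mL is ≤ 0.12 μg/mL ⇒ S
Clindamycin: 256 μg/mL is ≥ 1 μg/mL ⇒ resistant

clarithromycin, cefepime, erythromycin, clindamycin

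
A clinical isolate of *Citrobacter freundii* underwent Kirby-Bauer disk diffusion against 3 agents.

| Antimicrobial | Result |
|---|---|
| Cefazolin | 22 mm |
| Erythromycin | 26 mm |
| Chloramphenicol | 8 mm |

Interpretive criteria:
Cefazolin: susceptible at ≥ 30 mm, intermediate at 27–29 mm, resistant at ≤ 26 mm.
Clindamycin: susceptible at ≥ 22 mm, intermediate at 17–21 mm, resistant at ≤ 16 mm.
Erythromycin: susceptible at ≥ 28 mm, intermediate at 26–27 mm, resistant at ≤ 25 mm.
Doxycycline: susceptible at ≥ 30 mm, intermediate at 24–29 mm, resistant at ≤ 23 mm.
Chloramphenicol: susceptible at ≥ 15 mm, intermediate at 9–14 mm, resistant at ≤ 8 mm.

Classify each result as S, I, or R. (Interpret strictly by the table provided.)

R, I, R

Cefazolin 22 mm: ≤ 26 mm → Resistant
Erythromycin (26 mm) in 26–27 mm → intermediate
Chloramphenicol: 8 mm is ≤ 8 mm → resistant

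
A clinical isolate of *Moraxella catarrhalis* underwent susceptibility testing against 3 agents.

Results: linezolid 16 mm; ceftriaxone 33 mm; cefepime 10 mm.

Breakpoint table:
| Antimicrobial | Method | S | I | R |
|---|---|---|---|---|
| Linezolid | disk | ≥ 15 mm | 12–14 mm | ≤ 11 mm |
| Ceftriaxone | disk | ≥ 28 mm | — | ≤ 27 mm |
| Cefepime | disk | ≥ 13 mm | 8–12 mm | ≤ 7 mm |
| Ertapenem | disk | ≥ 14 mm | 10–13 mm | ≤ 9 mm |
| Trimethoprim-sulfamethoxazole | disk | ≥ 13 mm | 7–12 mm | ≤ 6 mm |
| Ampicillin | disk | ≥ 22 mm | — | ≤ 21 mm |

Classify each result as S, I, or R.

S, S, I

Linezolid: 16 mm is ≥ 15 mm — Susceptible
Ceftriaxone: 33 mm is ≥ 28 mm → S
Cefepime 10 mm: in 8–12 mm ⇒ I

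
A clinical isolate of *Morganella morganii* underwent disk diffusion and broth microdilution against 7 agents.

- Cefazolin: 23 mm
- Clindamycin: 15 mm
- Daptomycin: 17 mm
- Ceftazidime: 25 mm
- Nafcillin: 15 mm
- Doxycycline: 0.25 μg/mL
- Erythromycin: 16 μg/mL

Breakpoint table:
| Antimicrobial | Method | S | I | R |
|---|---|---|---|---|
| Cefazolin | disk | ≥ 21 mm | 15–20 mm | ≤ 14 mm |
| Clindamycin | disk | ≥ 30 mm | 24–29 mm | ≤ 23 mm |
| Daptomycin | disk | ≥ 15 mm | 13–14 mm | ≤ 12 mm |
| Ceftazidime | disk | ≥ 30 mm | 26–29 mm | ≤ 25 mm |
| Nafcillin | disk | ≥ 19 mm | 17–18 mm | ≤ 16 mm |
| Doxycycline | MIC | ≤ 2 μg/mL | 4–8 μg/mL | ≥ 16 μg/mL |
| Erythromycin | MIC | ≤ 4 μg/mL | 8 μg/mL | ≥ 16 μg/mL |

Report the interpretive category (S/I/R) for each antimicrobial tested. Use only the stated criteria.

Cefazolin: 23 mm is ≥ 21 mm ⇒ susceptible
Clindamycin 15 mm: ≤ 23 mm → resistant
Daptomycin (17 mm) ≥ 15 mm — S
Ceftazidime 25 mm: ≤ 25 mm ⇒ resistant
Nafcillin: 15 mm is ≤ 16 mm → resistant
Doxycycline (0.25 μg/mL) ≤ 2 μg/mL → Susceptible
Erythromycin 16 μg/mL: ≥ 16 μg/mL → resistant

S, R, S, R, R, S, R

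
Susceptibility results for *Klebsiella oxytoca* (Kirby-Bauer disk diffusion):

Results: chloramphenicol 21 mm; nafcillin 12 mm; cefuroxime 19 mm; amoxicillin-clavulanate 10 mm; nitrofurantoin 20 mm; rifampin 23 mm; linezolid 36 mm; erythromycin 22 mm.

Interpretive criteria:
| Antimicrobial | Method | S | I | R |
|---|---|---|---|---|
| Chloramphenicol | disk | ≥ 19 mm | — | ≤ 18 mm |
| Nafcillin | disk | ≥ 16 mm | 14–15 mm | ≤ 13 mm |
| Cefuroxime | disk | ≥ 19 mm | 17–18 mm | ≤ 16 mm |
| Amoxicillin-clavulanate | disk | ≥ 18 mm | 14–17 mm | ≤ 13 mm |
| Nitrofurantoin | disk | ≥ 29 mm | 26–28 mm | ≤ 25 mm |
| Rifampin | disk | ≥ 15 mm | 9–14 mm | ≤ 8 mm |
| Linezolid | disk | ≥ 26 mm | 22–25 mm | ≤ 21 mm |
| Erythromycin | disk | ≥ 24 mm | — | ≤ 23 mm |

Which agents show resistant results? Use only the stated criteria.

Chloramphenicol (21 mm) ≥ 19 mm ⇒ susceptible
Nafcillin 12 mm: ≤ 13 mm → resistant
Cefuroxime 19 mm: ≥ 19 mm — S
Amoxicillin-clavulanate (10 mm) ≤ 13 mm — R
Nitrofurantoin (20 mm) ≤ 25 mm → R
Rifampin (23 mm) ≥ 15 mm → S
Linezolid: 36 mm is ≥ 26 mm — Susceptible
Erythromycin 22 mm: ≤ 23 mm → resistant

nafcillin, amoxicillin-clavulanate, nitrofurantoin, erythromycin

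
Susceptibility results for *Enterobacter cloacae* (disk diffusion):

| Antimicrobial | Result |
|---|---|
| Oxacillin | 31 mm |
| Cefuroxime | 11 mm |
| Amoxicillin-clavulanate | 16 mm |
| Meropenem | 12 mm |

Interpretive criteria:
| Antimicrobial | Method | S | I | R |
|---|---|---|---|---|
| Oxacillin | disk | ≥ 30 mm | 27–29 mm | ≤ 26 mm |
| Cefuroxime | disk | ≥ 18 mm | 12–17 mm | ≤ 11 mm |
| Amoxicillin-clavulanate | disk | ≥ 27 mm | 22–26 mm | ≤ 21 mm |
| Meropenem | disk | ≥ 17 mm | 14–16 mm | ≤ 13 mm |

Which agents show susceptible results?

oxacillin

Oxacillin (31 mm) ≥ 30 mm ⇒ susceptible
Cefuroxime (11 mm) ≤ 11 mm ⇒ Resistant
Amoxicillin-clavulanate (16 mm) ≤ 21 mm — resistant
Meropenem 12 mm: ≤ 13 mm — Resistant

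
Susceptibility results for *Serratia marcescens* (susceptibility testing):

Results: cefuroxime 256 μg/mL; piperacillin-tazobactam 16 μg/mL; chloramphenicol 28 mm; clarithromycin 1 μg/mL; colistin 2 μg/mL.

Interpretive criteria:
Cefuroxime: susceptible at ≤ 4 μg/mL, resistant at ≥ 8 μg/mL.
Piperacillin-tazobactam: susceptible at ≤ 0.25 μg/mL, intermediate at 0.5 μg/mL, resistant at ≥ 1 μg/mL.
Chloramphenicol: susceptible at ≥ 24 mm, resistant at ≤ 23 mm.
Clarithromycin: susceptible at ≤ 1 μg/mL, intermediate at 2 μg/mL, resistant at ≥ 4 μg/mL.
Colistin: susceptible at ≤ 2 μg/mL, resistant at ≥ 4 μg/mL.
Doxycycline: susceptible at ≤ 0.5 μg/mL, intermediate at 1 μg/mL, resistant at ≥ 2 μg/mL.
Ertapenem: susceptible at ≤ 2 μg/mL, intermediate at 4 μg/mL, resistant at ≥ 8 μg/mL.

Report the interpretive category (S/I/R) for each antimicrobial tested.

R, R, S, S, S

Cefuroxime: 256 μg/mL is ≥ 8 μg/mL → resistant
Piperacillin-tazobactam (16 μg/mL) ≥ 1 μg/mL — R
Chloramphenicol (28 mm) ≥ 24 mm — Susceptible
Clarithromycin: 1 μg/mL is ≤ 1 μg/mL — susceptible
Colistin 2 μg/mL: ≤ 2 μg/mL — susceptible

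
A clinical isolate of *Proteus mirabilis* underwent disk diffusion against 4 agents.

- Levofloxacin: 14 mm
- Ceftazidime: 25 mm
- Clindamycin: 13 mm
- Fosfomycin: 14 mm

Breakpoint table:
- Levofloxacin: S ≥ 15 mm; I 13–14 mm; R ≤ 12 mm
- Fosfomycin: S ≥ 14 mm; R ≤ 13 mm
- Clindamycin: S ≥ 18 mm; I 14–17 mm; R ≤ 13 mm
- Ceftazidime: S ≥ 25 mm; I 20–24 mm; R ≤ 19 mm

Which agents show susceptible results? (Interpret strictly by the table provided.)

ceftazidime, fosfomycin

Levofloxacin 14 mm: in 13–14 mm → Intermediate
Ceftazidime 25 mm: ≥ 25 mm ⇒ Susceptible
Clindamycin 13 mm: ≤ 13 mm — resistant
Fosfomycin (14 mm) ≥ 14 mm → Susceptible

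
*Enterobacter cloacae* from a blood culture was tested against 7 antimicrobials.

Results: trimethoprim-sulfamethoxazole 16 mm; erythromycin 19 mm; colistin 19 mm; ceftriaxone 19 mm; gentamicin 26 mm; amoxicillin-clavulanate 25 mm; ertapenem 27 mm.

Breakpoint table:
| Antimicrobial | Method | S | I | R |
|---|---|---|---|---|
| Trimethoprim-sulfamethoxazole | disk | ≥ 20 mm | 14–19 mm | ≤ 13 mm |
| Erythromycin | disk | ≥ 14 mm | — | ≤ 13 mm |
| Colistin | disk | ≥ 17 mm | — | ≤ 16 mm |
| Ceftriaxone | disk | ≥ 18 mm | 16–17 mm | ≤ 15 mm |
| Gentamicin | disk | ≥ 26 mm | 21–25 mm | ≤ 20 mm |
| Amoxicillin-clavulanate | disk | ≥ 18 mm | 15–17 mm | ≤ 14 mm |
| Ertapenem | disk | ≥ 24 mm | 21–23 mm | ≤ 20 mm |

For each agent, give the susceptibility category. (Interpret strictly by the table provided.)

Trimethoprim-sulfamethoxazole 16 mm: in 14–19 mm ⇒ I
Erythromycin (19 mm) ≥ 14 mm ⇒ susceptible
Colistin 19 mm: ≥ 17 mm — Susceptible
Ceftriaxone (19 mm) ≥ 18 mm → S
Gentamicin 26 mm: ≥ 26 mm ⇒ S
Amoxicillin-clavulanate (25 mm) ≥ 18 mm ⇒ S
Ertapenem 27 mm: ≥ 24 mm ⇒ susceptible

I, S, S, S, S, S, S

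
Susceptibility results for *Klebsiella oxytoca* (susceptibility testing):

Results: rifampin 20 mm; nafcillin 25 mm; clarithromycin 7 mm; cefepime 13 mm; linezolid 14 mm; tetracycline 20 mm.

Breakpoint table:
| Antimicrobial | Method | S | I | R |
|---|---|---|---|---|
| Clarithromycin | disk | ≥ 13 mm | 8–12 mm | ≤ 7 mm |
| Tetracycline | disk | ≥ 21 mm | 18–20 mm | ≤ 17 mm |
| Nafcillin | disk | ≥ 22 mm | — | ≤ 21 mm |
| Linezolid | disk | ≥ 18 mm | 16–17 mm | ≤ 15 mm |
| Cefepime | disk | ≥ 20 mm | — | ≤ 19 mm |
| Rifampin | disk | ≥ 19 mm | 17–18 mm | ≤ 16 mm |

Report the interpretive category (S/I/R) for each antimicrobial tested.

Rifampin: 20 mm is ≥ 19 mm → susceptible
Nafcillin: 25 mm is ≥ 22 mm ⇒ susceptible
Clarithromycin: 7 mm is ≤ 7 mm ⇒ resistant
Cefepime: 13 mm is ≤ 19 mm ⇒ resistant
Linezolid (14 mm) ≤ 15 mm ⇒ Resistant
Tetracycline 20 mm: in 18–20 mm ⇒ intermediate

S, S, R, R, R, I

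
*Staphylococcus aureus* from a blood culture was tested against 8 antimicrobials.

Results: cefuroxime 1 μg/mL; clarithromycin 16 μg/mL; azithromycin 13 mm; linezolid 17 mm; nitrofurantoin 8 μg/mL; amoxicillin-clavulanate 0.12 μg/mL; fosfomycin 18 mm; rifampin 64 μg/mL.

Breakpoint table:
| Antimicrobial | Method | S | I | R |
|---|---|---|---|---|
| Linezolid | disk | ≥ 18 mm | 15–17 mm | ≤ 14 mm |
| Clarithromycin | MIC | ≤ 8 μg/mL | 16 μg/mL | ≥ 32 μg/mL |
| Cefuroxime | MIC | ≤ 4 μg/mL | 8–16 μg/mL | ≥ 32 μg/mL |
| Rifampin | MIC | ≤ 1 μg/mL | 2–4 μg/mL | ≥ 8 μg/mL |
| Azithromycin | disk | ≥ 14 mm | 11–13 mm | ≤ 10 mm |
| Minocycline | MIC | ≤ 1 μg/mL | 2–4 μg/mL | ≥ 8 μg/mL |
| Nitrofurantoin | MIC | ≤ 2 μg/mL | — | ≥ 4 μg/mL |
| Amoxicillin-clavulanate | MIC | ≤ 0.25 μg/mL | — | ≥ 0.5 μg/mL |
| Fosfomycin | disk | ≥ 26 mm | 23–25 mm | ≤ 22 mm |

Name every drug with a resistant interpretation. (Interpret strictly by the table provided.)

nitrofurantoin, fosfomycin, rifampin

Cefuroxime 1 μg/mL: ≤ 4 μg/mL — S
Clarithromycin (16 μg/mL) = 16 μg/mL → Intermediate
Azithromycin: 13 mm is in 11–13 mm → I
Linezolid 17 mm: in 15–17 mm → Intermediate
Nitrofurantoin 8 μg/mL: ≥ 4 μg/mL ⇒ resistant
Amoxicillin-clavulanate (0.12 μg/mL) ≤ 0.25 μg/mL ⇒ Susceptible
Fosfomycin (18 mm) ≤ 22 mm ⇒ resistant
Rifampin (64 μg/mL) ≥ 8 μg/mL ⇒ R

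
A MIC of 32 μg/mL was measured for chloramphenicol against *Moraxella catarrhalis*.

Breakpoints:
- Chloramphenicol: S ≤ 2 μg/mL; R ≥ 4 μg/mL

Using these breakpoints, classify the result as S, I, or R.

Resistant

Chloramphenicol (32 μg/mL) ≥ 4 μg/mL ⇒ Resistant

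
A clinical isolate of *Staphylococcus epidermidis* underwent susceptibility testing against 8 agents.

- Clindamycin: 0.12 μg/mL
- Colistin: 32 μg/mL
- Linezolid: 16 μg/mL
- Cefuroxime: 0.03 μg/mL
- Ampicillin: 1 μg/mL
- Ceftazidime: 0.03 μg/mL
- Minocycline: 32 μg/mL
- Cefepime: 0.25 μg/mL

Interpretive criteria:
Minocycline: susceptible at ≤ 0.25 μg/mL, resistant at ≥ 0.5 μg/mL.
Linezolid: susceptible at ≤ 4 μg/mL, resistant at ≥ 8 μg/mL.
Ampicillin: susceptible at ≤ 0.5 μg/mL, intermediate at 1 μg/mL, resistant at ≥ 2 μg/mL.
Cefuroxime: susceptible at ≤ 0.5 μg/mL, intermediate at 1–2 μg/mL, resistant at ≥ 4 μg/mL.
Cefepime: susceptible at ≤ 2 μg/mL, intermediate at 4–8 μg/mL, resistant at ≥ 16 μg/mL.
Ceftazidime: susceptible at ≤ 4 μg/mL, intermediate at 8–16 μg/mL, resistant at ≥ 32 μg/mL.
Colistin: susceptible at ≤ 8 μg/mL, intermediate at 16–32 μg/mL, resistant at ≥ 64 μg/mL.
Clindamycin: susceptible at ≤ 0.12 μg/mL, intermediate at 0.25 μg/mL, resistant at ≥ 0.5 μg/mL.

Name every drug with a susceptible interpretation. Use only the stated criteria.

Clindamycin 0.12 μg/mL: ≤ 0.12 μg/mL → S
Colistin: 32 μg/mL is in 16–32 μg/mL → Intermediate
Linezolid 16 μg/mL: ≥ 8 μg/mL → R
Cefuroxime 0.03 μg/mL: ≤ 0.5 μg/mL → susceptible
Ampicillin: 1 μg/mL is = 1 μg/mL → I
Ceftazidime 0.03 μg/mL: ≤ 4 μg/mL → susceptible
Minocycline: 32 μg/mL is ≥ 0.5 μg/mL ⇒ R
Cefepime 0.25 μg/mL: ≤ 2 μg/mL — S

clindamycin, cefuroxime, ceftazidime, cefepime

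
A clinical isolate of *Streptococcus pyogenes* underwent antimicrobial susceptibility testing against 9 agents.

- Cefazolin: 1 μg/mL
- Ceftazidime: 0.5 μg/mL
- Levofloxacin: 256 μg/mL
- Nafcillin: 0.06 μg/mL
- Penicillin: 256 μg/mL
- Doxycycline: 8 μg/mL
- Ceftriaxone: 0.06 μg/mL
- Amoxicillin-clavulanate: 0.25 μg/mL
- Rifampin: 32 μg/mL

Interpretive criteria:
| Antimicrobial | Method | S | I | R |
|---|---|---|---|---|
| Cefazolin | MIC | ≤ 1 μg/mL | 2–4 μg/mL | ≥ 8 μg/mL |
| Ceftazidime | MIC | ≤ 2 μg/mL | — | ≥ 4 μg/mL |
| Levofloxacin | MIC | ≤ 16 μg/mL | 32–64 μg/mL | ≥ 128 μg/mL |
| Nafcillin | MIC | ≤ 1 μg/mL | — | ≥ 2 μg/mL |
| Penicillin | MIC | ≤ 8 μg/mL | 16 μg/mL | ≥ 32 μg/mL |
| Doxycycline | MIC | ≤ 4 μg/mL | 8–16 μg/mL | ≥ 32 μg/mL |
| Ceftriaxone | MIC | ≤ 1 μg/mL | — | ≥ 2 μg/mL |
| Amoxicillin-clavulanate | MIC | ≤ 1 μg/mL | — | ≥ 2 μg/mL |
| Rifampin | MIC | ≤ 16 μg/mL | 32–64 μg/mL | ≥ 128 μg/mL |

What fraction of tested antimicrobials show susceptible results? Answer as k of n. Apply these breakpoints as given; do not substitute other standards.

Cefazolin (1 μg/mL) ≤ 1 μg/mL — S
Ceftazidime: 0.5 μg/mL is ≤ 2 μg/mL — Susceptible
Levofloxacin: 256 μg/mL is ≥ 128 μg/mL → Resistant
Nafcillin 0.06 μg/mL: ≤ 1 μg/mL ⇒ Susceptible
Penicillin 256 μg/mL: ≥ 32 μg/mL ⇒ resistant
Doxycycline: 8 μg/mL is in 8–16 μg/mL ⇒ Intermediate
Ceftriaxone (0.06 μg/mL) ≤ 1 μg/mL → susceptible
Amoxicillin-clavulanate 0.25 μg/mL: ≤ 1 μg/mL → Susceptible
Rifampin: 32 μg/mL is in 32–64 μg/mL — Intermediate
Susceptible: 5/9

5 of 9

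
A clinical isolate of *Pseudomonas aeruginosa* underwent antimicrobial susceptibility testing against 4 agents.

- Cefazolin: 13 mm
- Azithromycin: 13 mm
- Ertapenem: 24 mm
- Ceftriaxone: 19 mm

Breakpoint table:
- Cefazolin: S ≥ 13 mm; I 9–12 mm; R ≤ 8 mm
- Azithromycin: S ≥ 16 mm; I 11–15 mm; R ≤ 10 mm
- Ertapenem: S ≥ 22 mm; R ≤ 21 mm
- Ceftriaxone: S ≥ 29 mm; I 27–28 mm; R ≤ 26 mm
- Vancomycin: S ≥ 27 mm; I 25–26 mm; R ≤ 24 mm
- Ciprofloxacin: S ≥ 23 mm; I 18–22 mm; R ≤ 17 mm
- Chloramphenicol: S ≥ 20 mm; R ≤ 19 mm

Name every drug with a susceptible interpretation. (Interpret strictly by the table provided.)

Cefazolin (13 mm) ≥ 13 mm ⇒ susceptible
Azithromycin: 13 mm is in 11–15 mm → Intermediate
Ertapenem (24 mm) ≥ 22 mm ⇒ susceptible
Ceftriaxone (19 mm) ≤ 26 mm — Resistant

cefazolin, ertapenem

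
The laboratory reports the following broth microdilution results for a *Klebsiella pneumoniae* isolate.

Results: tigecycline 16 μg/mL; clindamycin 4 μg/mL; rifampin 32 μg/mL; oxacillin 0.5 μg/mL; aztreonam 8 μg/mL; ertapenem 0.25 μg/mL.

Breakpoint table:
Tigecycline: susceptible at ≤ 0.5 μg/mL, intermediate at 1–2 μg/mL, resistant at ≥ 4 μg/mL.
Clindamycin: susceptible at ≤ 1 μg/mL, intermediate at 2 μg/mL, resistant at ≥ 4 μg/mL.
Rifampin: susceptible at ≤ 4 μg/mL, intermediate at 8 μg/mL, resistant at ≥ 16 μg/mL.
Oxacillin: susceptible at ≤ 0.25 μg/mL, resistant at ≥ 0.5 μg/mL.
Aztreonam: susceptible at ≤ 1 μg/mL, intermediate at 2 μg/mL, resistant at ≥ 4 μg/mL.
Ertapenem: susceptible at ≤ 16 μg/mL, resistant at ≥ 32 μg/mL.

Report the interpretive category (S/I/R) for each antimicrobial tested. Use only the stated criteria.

R, R, R, R, R, S

Tigecycline (16 μg/mL) ≥ 4 μg/mL → Resistant
Clindamycin: 4 μg/mL is ≥ 4 μg/mL — Resistant
Rifampin 32 μg/mL: ≥ 16 μg/mL ⇒ resistant
Oxacillin (0.5 μg/mL) ≥ 0.5 μg/mL — resistant
Aztreonam (8 μg/mL) ≥ 4 μg/mL ⇒ Resistant
Ertapenem (0.25 μg/mL) ≤ 16 μg/mL — S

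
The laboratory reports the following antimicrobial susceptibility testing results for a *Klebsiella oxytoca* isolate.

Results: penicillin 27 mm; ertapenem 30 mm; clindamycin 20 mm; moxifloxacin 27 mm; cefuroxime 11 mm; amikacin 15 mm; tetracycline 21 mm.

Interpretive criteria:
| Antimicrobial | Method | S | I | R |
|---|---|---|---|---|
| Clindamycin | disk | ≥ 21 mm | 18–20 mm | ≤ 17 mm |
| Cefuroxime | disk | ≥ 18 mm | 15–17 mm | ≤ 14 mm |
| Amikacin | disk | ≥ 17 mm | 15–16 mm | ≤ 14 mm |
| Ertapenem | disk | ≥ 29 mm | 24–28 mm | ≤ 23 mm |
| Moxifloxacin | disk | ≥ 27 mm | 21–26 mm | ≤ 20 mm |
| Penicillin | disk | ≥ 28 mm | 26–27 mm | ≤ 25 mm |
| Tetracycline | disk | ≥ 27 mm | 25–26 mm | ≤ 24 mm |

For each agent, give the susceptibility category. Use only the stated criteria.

I, S, I, S, R, I, R

Penicillin 27 mm: in 26–27 mm ⇒ Intermediate
Ertapenem 30 mm: ≥ 29 mm — Susceptible
Clindamycin 20 mm: in 18–20 mm — Intermediate
Moxifloxacin 27 mm: ≥ 27 mm — S
Cefuroxime (11 mm) ≤ 14 mm — Resistant
Amikacin (15 mm) in 15–16 mm — intermediate
Tetracycline (21 mm) ≤ 24 mm — resistant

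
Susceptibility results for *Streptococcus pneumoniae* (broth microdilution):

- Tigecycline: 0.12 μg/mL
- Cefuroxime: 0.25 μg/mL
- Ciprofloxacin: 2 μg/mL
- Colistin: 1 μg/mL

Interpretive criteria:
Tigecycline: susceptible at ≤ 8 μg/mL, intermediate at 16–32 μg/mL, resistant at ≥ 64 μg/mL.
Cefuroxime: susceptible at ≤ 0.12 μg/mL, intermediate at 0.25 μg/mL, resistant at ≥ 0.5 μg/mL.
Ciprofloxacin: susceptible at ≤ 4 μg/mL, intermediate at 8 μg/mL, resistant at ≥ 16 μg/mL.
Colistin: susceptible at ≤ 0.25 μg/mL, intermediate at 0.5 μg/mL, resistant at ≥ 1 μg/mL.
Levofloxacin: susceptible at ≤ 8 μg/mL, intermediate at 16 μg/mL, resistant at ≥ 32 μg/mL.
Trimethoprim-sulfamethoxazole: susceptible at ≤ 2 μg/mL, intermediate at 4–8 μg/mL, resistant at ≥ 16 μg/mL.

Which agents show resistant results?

colistin

Tigecycline (0.12 μg/mL) ≤ 8 μg/mL → susceptible
Cefuroxime 0.25 μg/mL: = 0.25 μg/mL ⇒ Intermediate
Ciprofloxacin (2 μg/mL) ≤ 4 μg/mL ⇒ S
Colistin (1 μg/mL) ≥ 1 μg/mL → resistant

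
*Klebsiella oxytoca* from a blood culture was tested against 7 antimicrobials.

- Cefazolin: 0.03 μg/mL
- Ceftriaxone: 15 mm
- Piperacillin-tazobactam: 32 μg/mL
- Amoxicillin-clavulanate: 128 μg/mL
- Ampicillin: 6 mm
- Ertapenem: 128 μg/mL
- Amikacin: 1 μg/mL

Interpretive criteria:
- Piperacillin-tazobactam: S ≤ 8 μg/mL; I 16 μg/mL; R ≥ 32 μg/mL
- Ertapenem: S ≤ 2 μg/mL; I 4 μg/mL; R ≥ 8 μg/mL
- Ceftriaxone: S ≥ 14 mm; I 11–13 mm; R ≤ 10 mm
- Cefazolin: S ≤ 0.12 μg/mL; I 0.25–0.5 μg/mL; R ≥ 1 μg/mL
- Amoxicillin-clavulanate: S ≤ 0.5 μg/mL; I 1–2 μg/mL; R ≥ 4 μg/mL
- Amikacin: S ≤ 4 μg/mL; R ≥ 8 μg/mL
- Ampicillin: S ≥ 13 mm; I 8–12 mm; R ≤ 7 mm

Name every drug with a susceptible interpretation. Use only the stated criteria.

cefazolin, ceftriaxone, amikacin

Cefazolin 0.03 μg/mL: ≤ 0.12 μg/mL — susceptible
Ceftriaxone: 15 mm is ≥ 14 mm → S
Piperacillin-tazobactam: 32 μg/mL is ≥ 32 μg/mL → resistant
Amoxicillin-clavulanate: 128 μg/mL is ≥ 4 μg/mL ⇒ Resistant
Ampicillin (6 mm) ≤ 7 mm → R
Ertapenem: 128 μg/mL is ≥ 8 μg/mL — Resistant
Amikacin: 1 μg/mL is ≤ 4 μg/mL ⇒ susceptible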